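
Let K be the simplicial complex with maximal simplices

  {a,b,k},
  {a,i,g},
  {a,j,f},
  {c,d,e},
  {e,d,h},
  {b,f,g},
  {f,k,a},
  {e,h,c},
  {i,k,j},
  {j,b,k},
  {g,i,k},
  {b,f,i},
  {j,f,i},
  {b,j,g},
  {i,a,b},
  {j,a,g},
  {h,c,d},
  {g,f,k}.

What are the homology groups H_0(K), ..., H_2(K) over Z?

H_0 = Z^2,  H_1 = Z^2,  H_2 = Z^2.

K has 11 vertices, 27 edges, 18 triangles.
rank ∂_0 = 0, rank ∂_1 = 9 ⇒ b_0 = 11 − 0 − 9 = 2; all invariant factors of ∂_1 are 1 so no torsion. So H_0 ≅ Z^2.
rank ∂_1 = 9, rank ∂_2 = 16 ⇒ b_1 = 27 − 9 − 16 = 2; all invariant factors of ∂_2 are 1 so no torsion. So H_1 ≅ Z^2.
rank ∂_2 = 16, rank ∂_3 = 0 ⇒ b_2 = 18 − 16 − 0 = 2. So H_2 ≅ Z^2.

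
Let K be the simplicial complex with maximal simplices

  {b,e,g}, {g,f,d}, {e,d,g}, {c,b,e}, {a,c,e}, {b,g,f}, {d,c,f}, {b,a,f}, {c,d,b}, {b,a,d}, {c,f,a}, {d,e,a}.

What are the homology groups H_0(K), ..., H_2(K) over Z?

K has 7 vertices, 18 edges, 12 triangles.
rank ∂_0 = 0, rank ∂_1 = 6 ⇒ b_0 = 7 − 0 − 6 = 1; all invariant factors of ∂_1 are 1 so no torsion. So H_0 = Z.
rank ∂_1 = 6, rank ∂_2 = 12 ⇒ b_1 = 18 − 6 − 12 = 0; ∂_2 has invariant factor(s) [2] giving torsion. So H_1 = Z/2.
rank ∂_2 = 12, rank ∂_3 = 0 ⇒ b_2 = 12 − 12 − 0 = 0. So H_2 = 0.

H_0 ≅ Z,  H_1 ≅ Z/2,  H_2 = 0.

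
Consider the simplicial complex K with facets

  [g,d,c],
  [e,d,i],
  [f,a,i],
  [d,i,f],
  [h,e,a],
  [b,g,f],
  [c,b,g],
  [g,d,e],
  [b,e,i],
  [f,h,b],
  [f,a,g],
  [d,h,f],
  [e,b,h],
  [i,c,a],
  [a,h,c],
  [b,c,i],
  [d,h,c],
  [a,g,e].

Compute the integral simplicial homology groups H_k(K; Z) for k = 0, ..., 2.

H_0 = Z,  H_1 = Z^2,  H_2 = Z.

Order the vertices as a < b < c < d < e < f < g < h < i. Listing each simplex with vertices in this order, K has dimension 2 with simplices:

  0-simplices (9): a, b, c, d, e, f, g, h, i
  1-simplices (27): ac, ae, af, ag, ah, ai, bc, be, bf, bg, bh, bi, cd, cg, ch, ci, de, df, dg, dh, di, eg, eh, ei, fg, fh, fi
  2-simplices (18): ach, aci, aeg, aeh, afg, afi, bcg, bci, beh, bei, bfg, bfh, cdg, cdh, deg, dei, dfh, dfi

so the chain groups are C_0 ≅ Z^9, C_1 ≅ Z^27, C_2 ≅ Z^18.

The boundary map ∂_1: C_1 → C_0 is given by ∂[p,q] = [q] − [p].
As a 9×27 matrix over Z this has rank 8, with invariant factors (1,1,1,1,1,1,1,1).

∂_2: C_2 → C_1 sends each 2-simplex [p,q,r] to [q,r] − [p,r] + [p,q]. For instance
  ∂deg = eg − dg + de,
  ∂cdg = dg − cg + cd.
This gives a 27×18 integer matrix of rank 17; reducing to Smith normal form yields diagonal entries (1,1,1,1,1,1,1,1,1,1,1,1,1,1,1,1,1).

Now H_k = ker ∂_k / im ∂_{k+1}, so:

  H_0: rank C_0 − rank ∂_1 = 9 − 8 = 1, and the invariant factors of ∂_1 are all 1, so H_0 = Z.
  H_1: rank ker ∂_1 − rank ∂_2 = (27 − 8) − 17 = 2, and the invariant factors of ∂_2 are all 1, so H_1 = Z^2.
  H_2: rank ker ∂_2 − rank ∂_3 = (18 − 17) − 0 = 1, and there is no ∂_3, so H_2 = Z.

As a check, the Euler characteristic is 9 − 27 + 18 = 0, which agrees with 1 − 2 + 1 = 0.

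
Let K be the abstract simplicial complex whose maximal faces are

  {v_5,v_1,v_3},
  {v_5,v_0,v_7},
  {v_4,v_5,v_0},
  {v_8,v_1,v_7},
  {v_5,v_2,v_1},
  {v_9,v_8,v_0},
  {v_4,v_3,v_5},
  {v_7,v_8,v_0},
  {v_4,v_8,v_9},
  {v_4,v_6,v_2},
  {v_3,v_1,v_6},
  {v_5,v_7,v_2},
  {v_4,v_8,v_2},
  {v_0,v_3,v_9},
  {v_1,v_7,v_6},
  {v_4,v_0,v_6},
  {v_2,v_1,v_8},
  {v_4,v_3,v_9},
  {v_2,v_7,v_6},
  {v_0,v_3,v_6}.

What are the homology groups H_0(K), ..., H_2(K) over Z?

H_0 ≅ Z,  H_1 ≅ Z ⊕ Z_2,  H_2 = 0.

Fix the vertex order v_0 < v_1 < v_2 < v_3 < v_4 < v_5 < v_6 < v_7 < v_8 < v_9 and write every simplex with vertices in increasing order. Then dim K = 2 and the simplices of K are:

  0-simplices (10): [v_0], [v_1], [v_2], [v_3], [v_4], [v_5], [v_6], [v_7], [v_8], [v_9]
  1-simplices (30): (30 of them)
  2-simplices (20): (20 of them)

giving chain groups C_0 ≅ Z^10, C_1 ≅ Z^30, C_2 ≅ Z^20.

The boundary map ∂_1: C_1 → C_0 sends each edge [p,q] (with p < q) to q − p. For instance
  ∂[v_0,v_8] = [v_8] − [v_0].
The 10×30 boundary matrix has rank 9 and Smith normal form diag(1,1,1,1,1,1,1,1,1).

Boundary ∂_2: C_2 → C_1 maps a triangle to the signed sum of its edges. For instance
  ∂[v_0,v_5,v_7] = [v_5,v_7] − [v_0,v_7] + [v_0,v_5],
  ∂[v_3,v_4,v_5] = [v_4,v_5] − [v_3,v_5] + [v_3,v_4].
The resulting 30×20 matrix has rank 20, and its Smith normal form has invariant factors (1,1,1,1,1,1,1,1,1,1,1,1,1,1,1,1,1,1,1,2).

Now H_k = ker ∂_k / im ∂_{k+1}, so:

  H_0: rank C_0 − rank ∂_1 = 10 − 9 = 1, and the invariant factors of ∂_1 are all 1, so H_0 ≅ Z.
  H_1: rank ker ∂_1 − rank ∂_2 = (30 − 9) − 20 = 1, and ∂_2 has invariant factor 2 > 1, so H_1 ≅ Z ⊕ Z_2.
  H_2: rank ker ∂_2 − rank ∂_3 = (20 − 20) − 0 = 0, and there is no ∂_3, so H_2 ≅ 0.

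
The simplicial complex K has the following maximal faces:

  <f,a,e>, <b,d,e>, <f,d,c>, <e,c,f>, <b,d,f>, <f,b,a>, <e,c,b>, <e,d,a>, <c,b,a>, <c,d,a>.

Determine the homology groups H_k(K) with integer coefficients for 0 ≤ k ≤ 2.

H_0 ≅ Z,  H_1 ≅ Z/2,  H_2 = 0.

Fix the vertex order a < b < c < d < e < f and write every simplex with vertices in increasing order. Then dim K = 2 and the simplices of K are:

  0-simplices (6): a, b, c, d, e, f
  1-simplices (15): ab, ac, ad, ae, af, bc, bd, be, bf, cd, ce, cf, de, df, ef
  2-simplices (10): abc, abf, acd, ade, aef, bce, bde, bdf, cdf, cef

so the chain groups are C_0 ≅ Z^6, C_1 ≅ Z^15, C_2 ≅ Z^10.

Boundary ∂_1: C_1 → C_0 sends each edge [p,q] (with p < q) to q − p.
As a 6×15 matrix over Z this has rank 5, with invariant factors (1,1,1,1,1).

∂_2: C_2 → C_1 maps a triangle to the signed sum of its edges. For instance
  ∂acd = cd − ad + ac,
  ∂bde = de − be + bd.
As a 15×10 matrix over Z this has rank 10, with invariant factors (1,1,1,1,1,1,1,1,1,2).

From H_k ≅ ker(∂_k) / im(∂_{k+1}) we obtain:

  H_0: rank C_0 − rank ∂_1 = 6 − 5 = 1, and the invariant factors of ∂_1 are all 1, so H_0 ≅ Z.
  H_1: rank ker ∂_1 − rank ∂_2 = (15 − 5) − 10 = 0, and ∂_2 has invariant factor 2 > 1, so H_1 ≅ Z/2.
  H_2: rank ker ∂_2 − rank ∂_3 = (10 − 10) − 0 = 0, and there is no ∂_3, so H_2 ≅ 0.

As a check, the Euler characteristic is 6 − 15 + 10 = 1, which agrees with 1 − 0 + 0 = 1.
(K is a triangulation of the real projective plane RP^2.)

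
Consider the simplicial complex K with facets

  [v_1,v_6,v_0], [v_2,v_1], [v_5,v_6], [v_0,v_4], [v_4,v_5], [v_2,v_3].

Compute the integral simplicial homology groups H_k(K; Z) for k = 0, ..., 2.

We work with the vertex ordering v_0 < v_1 < v_2 < v_3 < v_4 < v_5 < v_6. The simplices of K, each written with vertices in increasing order, are:

  0-simplices (7): [v_0], [v_1], [v_2], [v_3], [v_4], [v_5], [v_6]
  1-simplices (8): [v_0,v_1], [v_0,v_4], [v_0,v_6], [v_1,v_2], [v_1,v_6], [v_2,v_3], [v_4,v_5], [v_5,v_6]
  2-simplices (1): [v_0,v_1,v_6]

giving chain groups C_0 ≅ Z^7, C_1 ≅ Z^8, C_2 ≅ Z^1.

Boundary ∂_1: C_1 → C_0 maps an edge to its endpoints' difference, ∂[p,q] = q − p. For instance
  ∂[v_1,v_6] = [v_6] − [v_1].
As a 7×8 matrix over Z this has rank 6, with invariant factors (1,1,1,1,1,1).

∂_2: C_2 → C_1 sends each 2-simplex [p,q,r] to [q,r] − [p,r] + [p,q]. For instance
  ∂[v_0,v_1,v_6] = [v_1,v_6] − [v_0,v_6] + [v_0,v_1].
The resulting 8×1 matrix has rank 1, and its Smith normal form has invariant factors (1).

Computing H_k = (kernel of ∂_k) / (image of ∂_{k+1}):

  H_0: rank C_0 − rank ∂_1 = 7 − 6 = 1, and the invariant factors of ∂_1 are all 1, so H_0 ≅ Z.
  H_1: rank ker ∂_1 − rank ∂_2 = (8 − 6) − 1 = 1, and the invariant factors of ∂_2 are all 1, so H_1 ≅ Z.
  H_2: rank ker ∂_2 − rank ∂_3 = (1 − 1) − 0 = 0, and there is no ∂_3, so H_2 ≅ 0.

As a check, the Euler characteristic is 7 − 8 + 1 = 0, which agrees with 1 − 1 + 0 = 0.

H_0 ≅ Z,  H_1 ≅ Z,  H_2 = 0.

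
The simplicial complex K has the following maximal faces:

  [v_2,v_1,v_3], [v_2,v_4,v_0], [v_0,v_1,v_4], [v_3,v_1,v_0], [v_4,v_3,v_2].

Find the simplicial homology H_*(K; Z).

H_0 = Z,  H_1 = Z,  H_2 = 0.

Order the vertices as v_0 < v_1 < v_2 < v_3 < v_4. Listing each simplex with vertices in this order, K has dimension 2 with simplices:

  0-simplices (5): [v_0], [v_1], [v_2], [v_3], [v_4]
  1-simplices (10): [v_0,v_1], [v_0,v_2], [v_0,v_3], [v_0,v_4], [v_1,v_2], [v_1,v_3], [v_1,v_4], [v_2,v_3], [v_2,v_4], [v_3,v_4]
  2-simplices (5): [v_0,v_1,v_3], [v_0,v_1,v_4], [v_0,v_2,v_4], [v_1,v_2,v_3], [v_2,v_3,v_4]

so the chain groups are C_0 ≅ Z^5, C_1 ≅ Z^10, C_2 ≅ Z^5.

∂_1: C_1 → C_0 maps an edge to its endpoints' difference, ∂[p,q] = q − p. For instance
  ∂[v_2,v_3] = [v_3] − [v_2].
This gives a 5×10 integer matrix of rank 4; reducing to Smith normal form yields diagonal entries (1,1,1,1).

The boundary map ∂_2: C_2 → C_1 sends each 2-simplex [p,q,r] to [q,r] − [p,r] + [p,q]. For instance
  ∂[v_0,v_2,v_4] = [v_2,v_4] − [v_0,v_4] + [v_0,v_2],
  ∂[v_0,v_1,v_3] = [v_1,v_3] − [v_0,v_3] + [v_0,v_1].
The resulting 10×5 matrix has rank 5, and its Smith normal form has invariant factors (1,1,1,1,1).

Reading off H_k = ker ∂_k / im ∂_{k+1}:

  H_0: rank C_0 − rank ∂_1 = 5 − 4 = 1, and the invariant factors of ∂_1 are all 1, so H_0 = Z.
  H_1: rank ker ∂_1 − rank ∂_2 = (10 − 4) − 5 = 1, and the invariant factors of ∂_2 are all 1, so H_1 = Z.
  H_2: rank ker ∂_2 − rank ∂_3 = (5 − 5) − 0 = 0, and there is no ∂_3, so H_2 = 0.

As a check, the Euler characteristic is 5 − 10 + 5 = 0, which agrees with 1 − 1 + 0 = 0.
(K is a triangulation of the Möbius band.)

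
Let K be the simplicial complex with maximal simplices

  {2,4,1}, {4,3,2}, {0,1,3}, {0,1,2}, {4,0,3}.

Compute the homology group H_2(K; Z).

Take the total order 0 < 1 < 2 < 3 < 4 on the vertex set. Then K (dimension 2) consists of the simplices:

  0-simplices (5): [0], [1], [2], [3], [4]
  1-simplices (10): [0,1], [0,2], [0,3], [0,4], [1,2], [1,3], [1,4], [2,3], [2,4], [3,4]
  2-simplices (5): [0,1,2], [0,1,3], [0,3,4], [1,2,4], [2,3,4]

so the chain groups are C_0 ≅ Z^5, C_1 ≅ Z^10, C_2 ≅ Z^5.

Boundary ∂_1: C_1 → C_0 maps an edge to its endpoints' difference, ∂[p,q] = q − p.
This gives a 5×10 integer matrix of rank 4; reducing to Smith normal form yields diagonal entries (1,1,1,1).

Boundary ∂_2: C_2 → C_1 maps a triangle to the signed sum of its edges. For instance
  ∂[0,1,2] = [1,2] − [0,2] + [0,1],
  ∂[0,1,3] = [1,3] − [0,3] + [0,1].
This gives a 10×5 integer matrix of rank 5; reducing to Smith normal form yields diagonal entries (1,1,1,1,1).

Now H_k = ker ∂_k / im ∂_{k+1}, so:

  H_2: rank ker ∂_2 − rank ∂_3 = (5 − 5) − 0 = 0, and there is no ∂_3, so H_2 ≅ 0.

(K is a triangulation of the Möbius band.)

H_2 ≅ 0.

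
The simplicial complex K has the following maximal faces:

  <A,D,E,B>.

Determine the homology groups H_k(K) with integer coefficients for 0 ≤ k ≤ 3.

H_0 ≅ Z,  H_1 = 0,  H_2 = 0,  H_3 = 0.

We work with the vertex ordering A < B < D < E. The simplices of K, each written with vertices in increasing order, are:

  0-simplices (4): A, B, D, E
  1-simplices (6): AB, AD, AE, BD, BE, DE
  2-simplices (4): ABD, ABE, ADE, BDE
  3-simplices (1): ABDE

Hence C_0 ≅ Z^4, C_1 ≅ Z^6, C_2 ≅ Z^4, C_3 ≅ Z^1.

Boundary ∂_1: C_1 → C_0 sends each edge [p,q] (with p < q) to q − p.
The 4×6 boundary matrix has rank 3 and Smith normal form diag(1,1,1).

Boundary ∂_2: C_2 → C_1 sends each 2-simplex [p,q,r] to [q,r] − [p,r] + [p,q]. For instance
  ∂ABE = BE − AE + AB,
  ∂ADE = DE − AE + AD.
As a 6×4 matrix over Z this has rank 3, with invariant factors (1,1,1).

Boundary ∂_3: C_3 → C_2 sends each 3-simplex σ to the alternating sum Σ_i (−1)^i (σ with its i-th vertex removed). For instance
  ∂ABDE = BDE − ADE + ABE − ABD.
The 4×1 boundary matrix has rank 1 and Smith normal form diag(1).

Reading off H_k = ker ∂_k / im ∂_{k+1}:

  H_0: rank C_0 − rank ∂_1 = 4 − 3 = 1, and the invariant factors of ∂_1 are all 1, so H_0 ≅ Z.
  H_1: rank ker ∂_1 − rank ∂_2 = (6 − 3) − 3 = 0, and the invariant factors of ∂_2 are all 1, so H_1 ≅ 0.
  H_2: rank ker ∂_2 − rank ∂_3 = (4 − 3) − 1 = 0, and the invariant factors of ∂_3 are all 1, so H_2 ≅ 0.
  H_3: rank ker ∂_3 − rank ∂_4 = (1 − 1) − 0 = 0, and there is no ∂_4, so H_3 ≅ 0.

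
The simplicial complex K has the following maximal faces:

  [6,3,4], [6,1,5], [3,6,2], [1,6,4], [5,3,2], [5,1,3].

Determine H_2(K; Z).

H_2 = 0.

Fix the vertex order 1 < 2 < 3 < 4 < 5 < 6 and write every simplex with vertices in increasing order. Then dim K = 2 and the simplices of K are:

  0-simplices (6): [1], [2], [3], [4], [5], [6]
  1-simplices (12): [1,3], [1,4], [1,5], [1,6], [2,3], [2,5], [2,6], [3,4], [3,5], [3,6], [4,6], [5,6]
  2-simplices (6): [1,3,5], [1,4,6], [1,5,6], [2,3,5], [2,3,6], [3,4,6]

Hence C_0 ≅ Z^6, C_1 ≅ Z^12, C_2 ≅ Z^6.

Boundary ∂_1: C_1 → C_0 maps an edge to its endpoints' difference, ∂[p,q] = q − p. For instance
  ∂[2,3] = [3] − [2].
The 6×12 boundary matrix has rank 5 and Smith normal form diag(1,1,1,1,1).

∂_2: C_2 → C_1 maps a triangle to the signed sum of its edges. For instance
  ∂[2,3,5] = [3,5] − [2,5] + [2,3],
  ∂[1,3,5] = [3,5] − [1,5] + [1,3].
The resulting 12×6 matrix has rank 6, and its Smith normal form has invariant factors (1,1,1,1,1,1).

Now H_k = ker ∂_k / im ∂_{k+1}, so:

  H_2: rank ker ∂_2 − rank ∂_3 = (6 − 6) − 0 = 0, and there is no ∂_3, so H_2 ≅ 0.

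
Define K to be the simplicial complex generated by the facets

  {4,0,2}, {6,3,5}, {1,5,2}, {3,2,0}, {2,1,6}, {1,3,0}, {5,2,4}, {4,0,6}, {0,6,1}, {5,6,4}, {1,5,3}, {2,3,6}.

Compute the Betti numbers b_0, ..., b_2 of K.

Fix the vertex order 0 < 1 < 2 < 3 < 4 < 5 < 6 and write every simplex with vertices in increasing order. Then dim K = 2 and the simplices of K are:

  0-simplices (7): [0], [1], [2], [3], [4], [5], [6]
  1-simplices (18): [0,1], [0,2], [0,3], [0,4], [0,6], [1,2], [1,3], [1,5], [1,6], [2,3], [2,4], [2,5], [2,6], [3,5], [3,6], [4,5], [4,6], [5,6]
  2-simplices (12): [0,1,3], [0,1,6], [0,2,3], [0,2,4], [0,4,6], [1,2,5], [1,2,6], [1,3,5], [2,3,6], [2,4,5], [3,5,6], [4,5,6]

Hence C_0 ≅ Z^7, C_1 ≅ Z^18, C_2 ≅ Z^12.

Boundary ∂_1: C_1 → C_0 maps an edge to its endpoints' difference, ∂[p,q] = q − p.
As a 7×18 matrix over Z this has rank 6, with invariant factors (1,1,1,1,1,1).

The boundary map ∂_2: C_2 → C_1 acts by ∂[p,q,r] = [q,r] − [p,r] + [p,q]. For instance
  ∂[2,3,6] = [3,6] − [2,6] + [2,3],
  ∂[1,2,6] = [2,6] − [1,6] + [1,2].
As a 18×12 matrix over Z this has rank 12, with invariant factors (1,1,1,1,1,1,1,1,1,1,1,2).

Computing H_k = (kernel of ∂_k) / (image of ∂_{k+1}):

  H_0: rank C_0 − rank ∂_1 = 7 − 6 = 1, and the invariant factors of ∂_1 are all 1, so H_0 ≅ Z.
  H_1: rank ker ∂_1 − rank ∂_2 = (18 − 6) − 12 = 0, and ∂_2 has invariant factor 2 > 1, so H_1 ≅ Z_2.
  H_2: rank ker ∂_2 − rank ∂_3 = (12 − 12) − 0 = 0, and there is no ∂_3, so H_2 ≅ 0.

(K is a triangulation of the real projective plane RP^2.)

Hence the Betti numbers are b_0 = 1, b_1 = 0, b_2 = 0.

b_0 = 1, b_1 = 0, b_2 = 0.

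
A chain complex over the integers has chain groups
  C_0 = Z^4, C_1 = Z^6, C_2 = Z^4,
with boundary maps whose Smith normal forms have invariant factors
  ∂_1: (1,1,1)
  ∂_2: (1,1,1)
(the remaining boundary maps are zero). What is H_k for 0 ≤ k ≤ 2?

H_0 ≅ Z,  H_1 = 0,  H_2 ≅ Z.

H_0: b_0 = 4 − 0 − 3 = 1; torsion from ∂_1 factors > 1: none. So H_0 ≅ Z.
H_1: b_1 = 6 − 3 − 3 = 0; torsion from ∂_2 factors > 1: none. So H_1 ≅ 0.
H_2: b_2 = 4 − 3 − 0 = 1; torsion from ∂_3 factors > 1: none. So H_2 ≅ Z.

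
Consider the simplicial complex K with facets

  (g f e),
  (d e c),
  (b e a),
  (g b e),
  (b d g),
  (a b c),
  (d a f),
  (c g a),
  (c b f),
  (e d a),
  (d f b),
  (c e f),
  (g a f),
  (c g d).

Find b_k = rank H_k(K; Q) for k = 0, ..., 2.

b_0 = 1, b_1 = 2, b_2 = 1.

K has 7 vertices, 21 edges, 14 triangles.
rank ∂_0 = 0, rank ∂_1 = 6 ⇒ b_0 = 7 − 0 − 6 = 1; all invariant factors of ∂_1 are 1 so no torsion. So H_0 = Z.
rank ∂_1 = 6, rank ∂_2 = 13 ⇒ b_1 = 21 − 6 − 13 = 2; all invariant factors of ∂_2 are 1 so no torsion. So H_1 = Z^2.
rank ∂_2 = 13, rank ∂_3 = 0 ⇒ b_2 = 14 − 13 − 0 = 1. So H_2 = Z.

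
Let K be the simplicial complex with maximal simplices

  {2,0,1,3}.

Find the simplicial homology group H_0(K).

Order the vertices as 0 < 1 < 2 < 3. Listing each simplex with vertices in this order, K has dimension 3 with simplices:

  0-simplices (4): [0], [1], [2], [3]
  1-simplices (6): [0,1], [0,2], [0,3], [1,2], [1,3], [2,3]
  2-simplices (4): [0,1,2], [0,1,3], [0,2,3], [1,2,3]
  3-simplices (1): [0,1,2,3]

Hence C_0 ≅ Z^4, C_1 ≅ Z^6, C_2 ≅ Z^4, C_3 ≅ Z^1.

∂_1: C_1 → C_0 is given by ∂[p,q] = [q] − [p].
The resulting 4×6 matrix has rank 3, and its Smith normal form has invariant factors (1,1,1).

∂_2: C_2 → C_1 maps a triangle to the signed sum of its edges. For instance
  ∂[0,1,3] = [1,3] − [0,3] + [0,1],
  ∂[1,2,3] = [2,3] − [1,3] + [1,2].
The 6×4 boundary matrix has rank 3 and Smith normal form diag(1,1,1).

Boundary ∂_3: C_3 → C_2 sends each 3-simplex σ to the alternating sum Σ_i (−1)^i (σ with its i-th vertex removed). For instance
  ∂[0,1,2,3] = [1,2,3] − [0,2,3] + [0,1,3] − [0,1,2].
This gives a 4×1 integer matrix of rank 1; reducing to Smith normal form yields diagonal entries (1).

Now H_k = ker ∂_k / im ∂_{k+1}, so:

  H_0: rank C_0 − rank ∂_1 = 4 − 3 = 1, and the invariant factors of ∂_1 are all 1, so H_0 = Z.

(K is a triangulation of the 3-simplex.)

H_0 = Z.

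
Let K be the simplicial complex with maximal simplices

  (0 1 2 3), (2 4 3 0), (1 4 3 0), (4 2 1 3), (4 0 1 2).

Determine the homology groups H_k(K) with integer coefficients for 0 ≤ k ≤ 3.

H_0 = Z,  H_1 = 0,  H_2 = 0,  H_3 = Z.

Order the vertices as 0 < 1 < 2 < 3 < 4. Listing each simplex with vertices in this order, K has dimension 3 with simplices:

  0-simplices (5): [0], [1], [2], [3], [4]
  1-simplices (10): [0,1], [0,2], [0,3], [0,4], [1,2], [1,3], [1,4], [2,3], [2,4], [3,4]
  2-simplices (10): [0,1,2], [0,1,3], [0,1,4], [0,2,3], [0,2,4], [0,3,4], [1,2,3], [1,2,4], [1,3,4], [2,3,4]
  3-simplices (5): [0,1,2,3], [0,1,2,4], [0,1,3,4], [0,2,3,4], [1,2,3,4]

Hence C_0 ≅ Z^5, C_1 ≅ Z^10, C_2 ≅ Z^10, C_3 ≅ Z^5.

Boundary ∂_1: C_1 → C_0 sends each edge [p,q] (with p < q) to q − p. For instance
  ∂[0,4] = [4] − [0].
This gives a 5×10 integer matrix of rank 4; reducing to Smith normal form yields diagonal entries (1,1,1,1).

The boundary map ∂_2: C_2 → C_1 acts by ∂[p,q,r] = [q,r] − [p,r] + [p,q]. For instance
  ∂[0,2,3] = [2,3] − [0,3] + [0,2],
  ∂[1,2,3] = [2,3] − [1,3] + [1,2].
The resulting 10×10 matrix has rank 6, and its Smith normal form has invariant factors (1,1,1,1,1,1).

∂_3: C_3 → C_2 sends each 3-simplex σ to the alternating sum Σ_i (−1)^i (σ with its i-th vertex removed). For instance
  ∂[1,2,3,4] = [2,3,4] − [1,3,4] + [1,2,4] − [1,2,3],
  ∂[0,1,2,4] = [1,2,4] − [0,2,4] + [0,1,4] − [0,1,2].
As a 10×5 matrix over Z this has rank 4, with invariant factors (1,1,1,1).

Computing H_k = (kernel of ∂_k) / (image of ∂_{k+1}):

  H_0: rank C_0 − rank ∂_1 = 5 − 4 = 1, and the invariant factors of ∂_1 are all 1, so H_0 ≅ Z.
  H_1: rank ker ∂_1 − rank ∂_2 = (10 − 4) − 6 = 0, and the invariant factors of ∂_2 are all 1, so H_1 ≅ 0.
  H_2: rank ker ∂_2 − rank ∂_3 = (10 − 6) − 4 = 0, and the invariant factors of ∂_3 are all 1, so H_2 ≅ 0.
  H_3: rank ker ∂_3 − rank ∂_4 = (5 − 4) − 0 = 1, and there is no ∂_4, so H_3 ≅ Z.

(K is a triangulation of the 3-sphere S^3.)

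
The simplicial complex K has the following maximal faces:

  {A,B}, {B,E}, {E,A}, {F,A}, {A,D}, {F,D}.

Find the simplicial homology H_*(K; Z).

H_0 ≅ Z,  H_1 ≅ Z^2.

Take the total order A < B < D < E < F on the vertex set. Then K (dimension 1) consists of the simplices:

  0-simplices (5): A, B, D, E, F
  1-simplices (6): AB, AD, AE, AF, BE, DF

Hence C_0 ≅ Z^5, C_1 ≅ Z^6.

∂_1: C_1 → C_0 maps an edge to its endpoints' difference, ∂[p,q] = q − p. For instance
  ∂AB = B − A.
This gives a 5×6 integer matrix of rank 4; reducing to Smith normal form yields diagonal entries (1,1,1,1).

Reading off H_k = ker ∂_k / im ∂_{k+1}:

  H_0: rank C_0 − rank ∂_1 = 5 − 4 = 1, and the invariant factors of ∂_1 are all 1, so H_0 = Z.
  H_1: rank ker ∂_1 − rank ∂_2 = (6 − 4) − 0 = 2, and there is no ∂_2, so H_1 = Z^2.

As a check, the Euler characteristic is 5 − 6 = -1, which agrees with 1 − 2 = -1.
(K is a triangulation of a wedge of 2 circles.)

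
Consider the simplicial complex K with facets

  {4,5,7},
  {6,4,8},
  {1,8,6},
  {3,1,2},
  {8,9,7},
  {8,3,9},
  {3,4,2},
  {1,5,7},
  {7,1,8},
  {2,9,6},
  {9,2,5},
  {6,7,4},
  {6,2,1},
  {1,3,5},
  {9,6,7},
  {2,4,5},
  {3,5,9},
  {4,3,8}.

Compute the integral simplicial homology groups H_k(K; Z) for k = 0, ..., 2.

We work with the vertex ordering 1 < 2 < 3 < 4 < 5 < 6 < 7 < 8 < 9. The simplices of K, each written with vertices in increasing order, are:

  0-simplices (9): [1], [2], [3], [4], [5], [6], [7], [8], [9]
  1-simplices (27): (27 of them)
  2-simplices (18): [1,2,3], [1,2,6], [1,3,5], [1,5,7], [1,6,8], [1,7,8], [2,3,4], [2,4,5], [2,5,9], [2,6,9], [3,4,8], [3,5,9], [3,8,9], [4,5,7], [4,6,7], [4,6,8], [6,7,9], [7,8,9]

Hence C_0 ≅ Z^9, C_1 ≅ Z^27, C_2 ≅ Z^18.

The boundary map ∂_1: C_1 → C_0 sends each edge [p,q] (with p < q) to q − p. For instance
  ∂[3,9] = [9] − [3].
This gives a 9×27 integer matrix of rank 8; reducing to Smith normal form yields diagonal entries (1,1,1,1,1,1,1,1).

Boundary ∂_2: C_2 → C_1 acts by ∂[p,q,r] = [q,r] − [p,r] + [p,q]. For instance
  ∂[3,5,9] = [5,9] − [3,9] + [3,5],
  ∂[1,2,3] = [2,3] − [1,3] + [1,2].
As a 27×18 matrix over Z this has rank 18, with invariant factors (1,1,1,1,1,1,1,1,1,1,1,1,1,1,1,1,1,2).

Computing H_k = (kernel of ∂_k) / (image of ∂_{k+1}):

  H_0: rank C_0 − rank ∂_1 = 9 − 8 = 1, and the invariant factors of ∂_1 are all 1, so H_0 ≅ Z.
  H_1: rank ker ∂_1 − rank ∂_2 = (27 − 8) − 18 = 1, and ∂_2 has invariant factor 2 > 1, so H_1 ≅ Z ⊕ Z/2.
  H_2: rank ker ∂_2 − rank ∂_3 = (18 − 18) − 0 = 0, and there is no ∂_3, so H_2 ≅ 0.

As a check, the Euler characteristic is 9 − 27 + 18 = 0, which agrees with 1 − 1 + 0 = 0.

H_0 = Z,  H_1 = Z ⊕ Z/2,  H_2 = 0.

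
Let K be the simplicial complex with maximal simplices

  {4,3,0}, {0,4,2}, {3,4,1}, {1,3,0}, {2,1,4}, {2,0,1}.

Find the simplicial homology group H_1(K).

H_1 = 0.

Fix the vertex order 0 < 1 < 2 < 3 < 4 and write every simplex with vertices in increasing order. Then dim K = 2 and the simplices of K are:

  0-simplices (5): [0], [1], [2], [3], [4]
  1-simplices (9): [0,1], [0,2], [0,3], [0,4], [1,2], [1,3], [1,4], [2,4], [3,4]
  2-simplices (6): [0,1,2], [0,1,3], [0,2,4], [0,3,4], [1,2,4], [1,3,4]

so the chain groups are C_0 ≅ Z^5, C_1 ≅ Z^9, C_2 ≅ Z^6.

∂_1: C_1 → C_0 maps an edge to its endpoints' difference, ∂[p,q] = q − p. For instance
  ∂[0,2] = [2] − [0].
As a 5×9 matrix over Z this has rank 4, with invariant factors (1,1,1,1).

Boundary ∂_2: C_2 → C_1 maps a triangle to the signed sum of its edges. For instance
  ∂[0,1,2] = [1,2] − [0,2] + [0,1],
  ∂[1,3,4] = [3,4] − [1,4] + [1,3].
The resulting 9×6 matrix has rank 5, and its Smith normal form has invariant factors (1,1,1,1,1).

Reading off H_k = ker ∂_k / im ∂_{k+1}:

  H_1: rank ker ∂_1 − rank ∂_2 = (9 − 4) − 5 = 0, and the invariant factors of ∂_2 are all 1, so H_1 = 0.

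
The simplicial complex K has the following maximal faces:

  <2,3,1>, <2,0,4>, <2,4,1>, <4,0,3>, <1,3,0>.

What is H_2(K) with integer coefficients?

Fix the vertex order 0 < 1 < 2 < 3 < 4 and write every simplex with vertices in increasing order. Then dim K = 2 and the simplices of K are:

  0-simplices (5): [0], [1], [2], [3], [4]
  1-simplices (10): [0,1], [0,2], [0,3], [0,4], [1,2], [1,3], [1,4], [2,3], [2,4], [3,4]
  2-simplices (5): [0,1,3], [0,2,4], [0,3,4], [1,2,3], [1,2,4]

giving chain groups C_0 ≅ Z^5, C_1 ≅ Z^10, C_2 ≅ Z^5.

The boundary map ∂_1: C_1 → C_0 maps an edge to its endpoints' difference, ∂[p,q] = q − p. For instance
  ∂[1,3] = [3] − [1].
The resulting 5×10 matrix has rank 4, and its Smith normal form has invariant factors (1,1,1,1).

The boundary map ∂_2: C_2 → C_1 acts by ∂[p,q,r] = [q,r] − [p,r] + [p,q]. For instance
  ∂[0,3,4] = [3,4] − [0,4] + [0,3],
  ∂[0,2,4] = [2,4] − [0,4] + [0,2].
The 10×5 boundary matrix has rank 5 and Smith normal form diag(1,1,1,1,1).

Now H_k = ker ∂_k / im ∂_{k+1}, so:

  H_2: rank ker ∂_2 − rank ∂_3 = (5 − 5) − 0 = 0, and there is no ∂_3, so H_2 ≅ 0.

H_2 ≅ 0.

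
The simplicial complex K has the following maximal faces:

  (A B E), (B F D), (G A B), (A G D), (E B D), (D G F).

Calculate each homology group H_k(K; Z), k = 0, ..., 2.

Order the vertices as A < B < D < E < F < G. Listing each simplex with vertices in this order, K has dimension 2 with simplices:

  0-simplices (6): A, B, D, E, F, G
  1-simplices (12): AB, AD, AE, AG, BD, BE, BF, BG, DE, DF, DG, FG
  2-simplices (6): ABE, ABG, ADG, BDE, BDF, DFG

giving chain groups C_0 ≅ Z^6, C_1 ≅ Z^12, C_2 ≅ Z^6.

Boundary ∂_1: C_1 → C_0 is given by ∂[p,q] = [q] − [p]. For instance
  ∂BD = D − B.
The resulting 6×12 matrix has rank 5, and its Smith normal form has invariant factors (1,1,1,1,1).

∂_2: C_2 → C_1 sends each 2-simplex [p,q,r] to [q,r] − [p,r] + [p,q]. For instance
  ∂BDF = DF − BF + BD,
  ∂ADG = DG − AG + AD.
The 12×6 boundary matrix has rank 6 and Smith normal form diag(1,1,1,1,1,1).

Reading off H_k = ker ∂_k / im ∂_{k+1}:

  H_0: rank C_0 − rank ∂_1 = 6 − 5 = 1, and the invariant factors of ∂_1 are all 1, so H_0 ≅ Z.
  H_1: rank ker ∂_1 − rank ∂_2 = (12 − 5) − 6 = 1, and the invariant factors of ∂_2 are all 1, so H_1 ≅ Z.
  H_2: rank ker ∂_2 − rank ∂_3 = (6 − 6) − 0 = 0, and there is no ∂_3, so H_2 ≅ 0.

(K is a triangulation of the cylinder S^1 x I.)

H_0 = Z,  H_1 = Z,  H_2 = 0.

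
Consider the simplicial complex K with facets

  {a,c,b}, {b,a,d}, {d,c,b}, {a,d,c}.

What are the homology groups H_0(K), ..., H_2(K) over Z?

H_0 ≅ Z,  H_1 = 0,  H_2 ≅ Z.

We work with the vertex ordering a < b < c < d. The simplices of K, each written with vertices in increasing order, are:

  0-simplices (4): a, b, c, d
  1-simplices (6): ab, ac, ad, bc, bd, cd
  2-simplices (4): abc, abd, acd, bcd

giving chain groups C_0 ≅ Z^4, C_1 ≅ Z^6, C_2 ≅ Z^4.

Boundary ∂_1: C_1 → C_0 is given by ∂[p,q] = [q] − [p]. For instance
  ∂bc = c − b.
As a 4×6 matrix over Z this has rank 3, with invariant factors (1,1,1).

Boundary ∂_2: C_2 → C_1 maps a triangle to the signed sum of its edges. For instance
  ∂abd = bd − ad + ab,
  ∂acd = cd − ad + ac.
The 6×4 boundary matrix has rank 3 and Smith normal form diag(1,1,1).

Reading off H_k = ker ∂_k / im ∂_{k+1}:

  H_0: rank C_0 − rank ∂_1 = 4 − 3 = 1, and the invariant factors of ∂_1 are all 1, so H_0 = Z.
  H_1: rank ker ∂_1 − rank ∂_2 = (6 − 3) − 3 = 0, and the invariant factors of ∂_2 are all 1, so H_1 = 0.
  H_2: rank ker ∂_2 − rank ∂_3 = (4 − 3) − 0 = 1, and there is no ∂_3, so H_2 = Z.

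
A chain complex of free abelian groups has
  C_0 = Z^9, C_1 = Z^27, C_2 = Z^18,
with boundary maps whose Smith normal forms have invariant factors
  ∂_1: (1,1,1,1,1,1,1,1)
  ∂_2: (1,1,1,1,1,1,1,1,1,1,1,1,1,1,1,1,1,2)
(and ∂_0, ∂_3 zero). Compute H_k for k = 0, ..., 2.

H_0 = Z,  H_1 = Z ⊕ Z_2,  H_2 = 0.

H_0: b_0 = 9 − 0 − 8 = 1; torsion from ∂_1 factors > 1: none. So H_0 = Z.
H_1: b_1 = 27 − 8 − 18 = 1; torsion from ∂_2 factors > 1: [2]. So H_1 = Z ⊕ Z_2.
H_2: b_2 = 18 − 18 − 0 = 0; torsion from ∂_3 factors > 1: none. So H_2 = 0.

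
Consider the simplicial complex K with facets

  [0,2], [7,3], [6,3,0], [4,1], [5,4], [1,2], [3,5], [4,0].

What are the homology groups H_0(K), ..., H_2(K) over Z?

H_0 = Z,  H_1 = Z^2,  H_2 = 0.

Order the vertices as 0 < 1 < 2 < 3 < 4 < 5 < 6 < 7. Listing each simplex with vertices in this order, K has dimension 2 with simplices:

  0-simplices (8): [0], [1], [2], [3], [4], [5], [6], [7]
  1-simplices (10): [0,2], [0,3], [0,4], [0,6], [1,2], [1,4], [3,5], [3,6], [3,7], [4,5]
  2-simplices (1): [0,3,6]

so the chain groups are C_0 ≅ Z^8, C_1 ≅ Z^10, C_2 ≅ Z^1.

∂_1: C_1 → C_0 maps an edge to its endpoints' difference, ∂[p,q] = q − p. For instance
  ∂[3,5] = [5] − [3].
This gives a 8×10 integer matrix of rank 7; reducing to Smith normal form yields diagonal entries (1,1,1,1,1,1,1).

Boundary ∂_2: C_2 → C_1 sends each 2-simplex [p,q,r] to [q,r] − [p,r] + [p,q]. For instance
  ∂[0,3,6] = [3,6] − [0,6] + [0,3].
The 10×1 boundary matrix has rank 1 and Smith normal form diag(1).

Computing H_k = (kernel of ∂_k) / (image of ∂_{k+1}):

  H_0: rank C_0 − rank ∂_1 = 8 − 7 = 1, and the invariant factors of ∂_1 are all 1, so H_0 = Z.
  H_1: rank ker ∂_1 − rank ∂_2 = (10 − 7) − 1 = 2, and the invariant factors of ∂_2 are all 1, so H_1 = Z^2.
  H_2: rank ker ∂_2 − rank ∂_3 = (1 − 1) − 0 = 0, and there is no ∂_3, so H_2 = 0.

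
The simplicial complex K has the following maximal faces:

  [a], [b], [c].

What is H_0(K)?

H_0 ≅ Z^3.

We work with the vertex ordering a < b < c. The simplices of K, each written with vertices in increasing order, are:

  0-simplices (3): a, b, c

Hence C_0 ≅ Z^3.

From H_k ≅ ker(∂_k) / im(∂_{k+1}) we obtain:

  H_0: rank C_0 − rank ∂_1 = 3 − 0 = 3, and there is no ∂_1, so H_0 ≅ Z^3.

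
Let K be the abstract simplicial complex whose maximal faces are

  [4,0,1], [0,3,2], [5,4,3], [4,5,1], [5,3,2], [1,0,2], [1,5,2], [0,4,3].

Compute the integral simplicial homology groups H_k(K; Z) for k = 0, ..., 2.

H_0 ≅ Z,  H_1 = 0,  H_2 ≅ Z.

Fix the vertex order 0 < 1 < 2 < 3 < 4 < 5 and write every simplex with vertices in increasing order. Then dim K = 2 and the simplices of K are:

  0-simplices (6): [0], [1], [2], [3], [4], [5]
  1-simplices (12): [0,1], [0,2], [0,3], [0,4], [1,2], [1,4], [1,5], [2,3], [2,5], [3,4], [3,5], [4,5]
  2-simplices (8): [0,1,2], [0,1,4], [0,2,3], [0,3,4], [1,2,5], [1,4,5], [2,3,5], [3,4,5]

Hence C_0 ≅ Z^6, C_1 ≅ Z^12, C_2 ≅ Z^8.

∂_1: C_1 → C_0 sends each edge [p,q] (with p < q) to q − p. For instance
  ∂[0,3] = [3] − [0].
The resulting 6×12 matrix has rank 5, and its Smith normal form has invariant factors (1,1,1,1,1).

The boundary map ∂_2: C_2 → C_1 sends each 2-simplex [p,q,r] to [q,r] − [p,r] + [p,q]. For instance
  ∂[1,4,5] = [4,5] − [1,5] + [1,4],
  ∂[2,3,5] = [3,5] − [2,5] + [2,3].
As a 12×8 matrix over Z this has rank 7, with invariant factors (1,1,1,1,1,1,1).

Reading off H_k = ker ∂_k / im ∂_{k+1}:

  H_0: rank C_0 − rank ∂_1 = 6 − 5 = 1, and the invariant factors of ∂_1 are all 1, so H_0 = Z.
  H_1: rank ker ∂_1 − rank ∂_2 = (12 − 5) − 7 = 0, and the invariant factors of ∂_2 are all 1, so H_1 = 0.
  H_2: rank ker ∂_2 − rank ∂_3 = (8 − 7) − 0 = 1, and there is no ∂_3, so H_2 = Z.

As a check, the Euler characteristic is 6 − 12 + 8 = 2, which agrees with 1 − 0 + 1 = 2.
(K is a triangulation of the 2-sphere S^2.)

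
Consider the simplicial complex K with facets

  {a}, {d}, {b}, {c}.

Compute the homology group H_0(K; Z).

We work with the vertex ordering a < b < c < d. The simplices of K, each written with vertices in increasing order, are:

  0-simplices (4): a, b, c, d

Hence C_0 ≅ Z^4.

Now H_k = ker ∂_k / im ∂_{k+1}, so:

  H_0: rank C_0 − rank ∂_1 = 4 − 0 = 4, and there is no ∂_1, so H_0 ≅ Z^4.

H_0 = Z^4.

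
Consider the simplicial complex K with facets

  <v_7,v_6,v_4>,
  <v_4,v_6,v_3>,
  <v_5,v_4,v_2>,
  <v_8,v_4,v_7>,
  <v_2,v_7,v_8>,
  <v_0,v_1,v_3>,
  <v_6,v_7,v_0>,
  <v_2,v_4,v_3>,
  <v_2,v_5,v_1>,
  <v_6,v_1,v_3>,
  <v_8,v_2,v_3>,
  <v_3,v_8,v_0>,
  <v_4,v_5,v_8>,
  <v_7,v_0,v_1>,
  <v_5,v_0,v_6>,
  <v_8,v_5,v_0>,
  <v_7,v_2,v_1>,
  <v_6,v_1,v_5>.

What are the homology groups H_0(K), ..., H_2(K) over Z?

We work with the vertex ordering v_0 < v_1 < v_2 < v_3 < v_4 < v_5 < v_6 < v_7 < v_8. The simplices of K, each written with vertices in increasing order, are:

  0-simplices (9): [v_0], [v_1], [v_2], [v_3], [v_4], [v_5], [v_6], [v_7], [v_8]
  1-simplices (27): (27 of them)
  2-simplices (18): (18 of them)

Hence C_0 ≅ Z^9, C_1 ≅ Z^27, C_2 ≅ Z^18.

The boundary map ∂_1: C_1 → C_0 sends each edge [p,q] (with p < q) to q − p. For instance
  ∂[v_0,v_1] = [v_1] − [v_0].
The resulting 9×27 matrix has rank 8, and its Smith normal form has invariant factors (1,1,1,1,1,1,1,1).

Boundary ∂_2: C_2 → C_1 acts by ∂[p,q,r] = [q,r] − [p,r] + [p,q]. For instance
  ∂[v_2,v_7,v_8] = [v_7,v_8] − [v_2,v_8] + [v_2,v_7],
  ∂[v_4,v_7,v_8] = [v_7,v_8] − [v_4,v_8] + [v_4,v_7].
The 27×18 boundary matrix has rank 18 and Smith normal form diag(1,1,1,1,1,1,1,1,1,1,1,1,1,1,1,1,1,2).

Now H_k = ker ∂_k / im ∂_{k+1}, so:

  H_0: rank C_0 − rank ∂_1 = 9 − 8 = 1, and the invariant factors of ∂_1 are all 1, so H_0 = Z.
  H_1: rank ker ∂_1 − rank ∂_2 = (27 − 8) − 18 = 1, and ∂_2 has invariant factor 2 > 1, so H_1 = Z ⊕ Z/2.
  H_2: rank ker ∂_2 − rank ∂_3 = (18 − 18) − 0 = 0, and there is no ∂_3, so H_2 = 0.

H_0 = Z,  H_1 = Z ⊕ Z/2,  H_2 = 0.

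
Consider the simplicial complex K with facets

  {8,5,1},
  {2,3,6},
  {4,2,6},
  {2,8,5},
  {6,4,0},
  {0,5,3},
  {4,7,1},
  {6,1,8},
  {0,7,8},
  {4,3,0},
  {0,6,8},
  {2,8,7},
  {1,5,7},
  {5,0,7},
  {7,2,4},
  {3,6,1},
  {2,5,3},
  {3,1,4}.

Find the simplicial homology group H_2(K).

H_2 ≅ 0.

Fix the vertex order 0 < 1 < 2 < 3 < 4 < 5 < 6 < 7 < 8 and write every simplex with vertices in increasing order. Then dim K = 2 and the simplices of K are:

  0-simplices (9): [0], [1], [2], [3], [4], [5], [6], [7], [8]
  1-simplices (27): (27 of them)
  2-simplices (18): [0,3,4], [0,3,5], [0,4,6], [0,5,7], [0,6,8], [0,7,8], [1,3,4], [1,3,6], [1,4,7], [1,5,7], [1,5,8], [1,6,8], [2,3,5], [2,3,6], [2,4,6], [2,4,7], [2,5,8], [2,7,8]

Hence C_0 ≅ Z^9, C_1 ≅ Z^27, C_2 ≅ Z^18.

The boundary map ∂_1: C_1 → C_0 sends each edge [p,q] (with p < q) to q − p.
The 9×27 boundary matrix has rank 8 and Smith normal form diag(1,1,1,1,1,1,1,1).

∂_2: C_2 → C_1 acts by ∂[p,q,r] = [q,r] − [p,r] + [p,q]. For instance
  ∂[2,3,6] = [3,6] − [2,6] + [2,3],
  ∂[0,7,8] = [7,8] − [0,8] + [0,7].
The resulting 27×18 matrix has rank 18, and its Smith normal form has invariant factors (1,1,1,1,1,1,1,1,1,1,1,1,1,1,1,1,1,2).

From H_k ≅ ker(∂_k) / im(∂_{k+1}) we obtain:

  H_2: rank ker ∂_2 − rank ∂_3 = (18 − 18) − 0 = 0, and there is no ∂_3, so H_2 ≅ 0.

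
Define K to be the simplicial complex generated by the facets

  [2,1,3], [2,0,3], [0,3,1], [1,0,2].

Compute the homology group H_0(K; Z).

Fix the vertex order 0 < 1 < 2 < 3 and write every simplex with vertices in increasing order. Then dim K = 2 and the simplices of K are:

  0-simplices (4): [0], [1], [2], [3]
  1-simplices (6): [0,1], [0,2], [0,3], [1,2], [1,3], [2,3]
  2-simplices (4): [0,1,2], [0,1,3], [0,2,3], [1,2,3]

so the chain groups are C_0 ≅ Z^4, C_1 ≅ Z^6, C_2 ≅ Z^4.

The boundary map ∂_1: C_1 → C_0 is given by ∂[p,q] = [q] − [p]. For instance
  ∂[1,3] = [3] − [1].
The resulting 4×6 matrix has rank 3, and its Smith normal form has invariant factors (1,1,1).

The boundary map ∂_2: C_2 → C_1 sends each 2-simplex [p,q,r] to [q,r] − [p,r] + [p,q]. For instance
  ∂[1,2,3] = [2,3] − [1,3] + [1,2],
  ∂[0,2,3] = [2,3] − [0,3] + [0,2].
This gives a 6×4 integer matrix of rank 3; reducing to Smith normal form yields diagonal entries (1,1,1).

Reading off H_k = ker ∂_k / im ∂_{k+1}:

  H_0: rank C_0 − rank ∂_1 = 4 − 3 = 1, and the invariant factors of ∂_1 are all 1, so H_0 ≅ Z.

H_0 = Z.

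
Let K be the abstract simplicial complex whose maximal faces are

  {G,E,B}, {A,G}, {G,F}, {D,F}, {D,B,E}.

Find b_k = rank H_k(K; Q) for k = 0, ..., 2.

b_0 = 1, b_1 = 1, b_2 = 0.

Take the total order A < B < D < E < F < G on the vertex set. Then K (dimension 2) consists of the simplices:

  0-simplices (6): A, B, D, E, F, G
  1-simplices (8): AG, BD, BE, BG, DE, DF, EG, FG
  2-simplices (2): BDE, BEG

so the chain groups are C_0 ≅ Z^6, C_1 ≅ Z^8, C_2 ≅ Z^2.

∂_1: C_1 → C_0 sends each edge [p,q] (with p < q) to q − p. For instance
  ∂EG = G − E.
As a 6×8 matrix over Z this has rank 5, with invariant factors (1,1,1,1,1).

∂_2: C_2 → C_1 sends each 2-simplex [p,q,r] to [q,r] − [p,r] + [p,q]. For instance
  ∂BEG = EG − BG + BE,
  ∂BDE = DE − BE + BD.
As a 8×2 matrix over Z this has rank 2, with invariant factors (1,1).

Computing H_k = (kernel of ∂_k) / (image of ∂_{k+1}):

  H_0: rank C_0 − rank ∂_1 = 6 − 5 = 1, and the invariant factors of ∂_1 are all 1, so H_0 ≅ Z.
  H_1: rank ker ∂_1 − rank ∂_2 = (8 − 5) − 2 = 1, and the invariant factors of ∂_2 are all 1, so H_1 ≅ Z.
  H_2: rank ker ∂_2 − rank ∂_3 = (2 − 2) − 0 = 0, and there is no ∂_3, so H_2 ≅ 0.

Hence the Betti numbers are b_0 = 1, b_1 = 1, b_2 = 0.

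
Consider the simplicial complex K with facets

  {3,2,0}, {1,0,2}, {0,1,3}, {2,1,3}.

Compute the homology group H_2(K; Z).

H_2 = Z.

K has 4 vertices, 6 edges, 4 triangles.
rank ∂_2 = 3, rank ∂_3 = 0 ⇒ b_2 = 4 − 3 − 0 = 1. So H_2 = Z.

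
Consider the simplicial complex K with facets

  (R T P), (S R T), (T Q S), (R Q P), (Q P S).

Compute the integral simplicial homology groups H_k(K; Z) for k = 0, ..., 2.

H_0 = Z,  H_1 = Z,  H_2 = 0.

Order the vertices as P < Q < R < S < T. Listing each simplex with vertices in this order, K has dimension 2 with simplices:

  0-simplices (5): P, Q, R, S, T
  1-simplices (10): PQ, PR, PS, PT, QR, QS, QT, RS, RT, ST
  2-simplices (5): PQR, PQS, PRT, QST, RST

giving chain groups C_0 ≅ Z^5, C_1 ≅ Z^10, C_2 ≅ Z^5.

Boundary ∂_1: C_1 → C_0 maps an edge to its endpoints' difference, ∂[p,q] = q − p. For instance
  ∂RS = S − R.
The 5×10 boundary matrix has rank 4 and Smith normal form diag(1,1,1,1).

∂_2: C_2 → C_1 acts by ∂[p,q,r] = [q,r] − [p,r] + [p,q]. For instance
  ∂RST = ST − RT + RS,
  ∂PRT = RT − PT + PR.
This gives a 10×5 integer matrix of rank 5; reducing to Smith normal form yields diagonal entries (1,1,1,1,1).

Reading off H_k = ker ∂_k / im ∂_{k+1}:

  H_0: rank C_0 − rank ∂_1 = 5 − 4 = 1, and the invariant factors of ∂_1 are all 1, so H_0 = Z.
  H_1: rank ker ∂_1 − rank ∂_2 = (10 − 4) − 5 = 1, and the invariant factors of ∂_2 are all 1, so H_1 = Z.
  H_2: rank ker ∂_2 − rank ∂_3 = (5 − 5) − 0 = 0, and there is no ∂_3, so H_2 = 0.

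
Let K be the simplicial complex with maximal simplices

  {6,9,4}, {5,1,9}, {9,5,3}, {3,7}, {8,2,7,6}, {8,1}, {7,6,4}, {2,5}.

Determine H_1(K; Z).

Fix the vertex order 1 < 2 < 3 < 4 < 5 < 6 < 7 < 8 < 9 and write every simplex with vertices in increasing order. Then dim K = 3 and the simplices of K are:

  0-simplices (9): [1], [2], [3], [4], [5], [6], [7], [8], [9]
  1-simplices (18): [1,5], [1,8], [1,9], [2,5], [2,6], [2,7], [2,8], [3,5], [3,7], [3,9], [4,6], [4,7], [4,9], [5,9], [6,7], [6,8], [6,9], [7,8]
  2-simplices (8): [1,5,9], [2,6,7], [2,6,8], [2,7,8], [3,5,9], [4,6,7], [4,6,9], [6,7,8]
  3-simplices (1): [2,6,7,8]

so the chain groups are C_0 ≅ Z^9, C_1 ≅ Z^18, C_2 ≅ Z^8, C_3 ≅ Z^1.

The boundary map ∂_1: C_1 → C_0 sends each edge [p,q] (with p < q) to q − p. For instance
  ∂[4,9] = [9] − [4].
This gives a 9×18 integer matrix of rank 8; reducing to Smith normal form yields diagonal entries (1,1,1,1,1,1,1,1).

The boundary map ∂_2: C_2 → C_1 acts by ∂[p,q,r] = [q,r] − [p,r] + [p,q]. For instance
  ∂[2,7,8] = [7,8] − [2,8] + [2,7],
  ∂[2,6,7] = [6,7] − [2,7] + [2,6].
As a 18×8 matrix over Z this has rank 7, with invariant factors (1,1,1,1,1,1,1).

∂_3: C_3 → C_2 sends each 3-simplex σ to the alternating sum Σ_i (−1)^i (σ with its i-th vertex removed). For instance
  ∂[2,6,7,8] = [6,7,8] − [2,7,8] + [2,6,8] − [2,6,7].
This gives a 8×1 integer matrix of rank 1; reducing to Smith normal form yields diagonal entries (1).

Now H_k = ker ∂_k / im ∂_{k+1}, so:

  H_1: rank ker ∂_1 − rank ∂_2 = (18 − 8) − 7 = 3, and the invariant factors of ∂_2 are all 1, so H_1 ≅ Z^3.

H_1 = Z^3.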